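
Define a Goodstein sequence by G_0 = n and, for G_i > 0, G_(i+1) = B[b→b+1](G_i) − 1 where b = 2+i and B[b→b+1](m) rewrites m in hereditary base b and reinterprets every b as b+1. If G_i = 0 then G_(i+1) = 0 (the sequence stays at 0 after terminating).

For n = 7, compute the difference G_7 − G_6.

20888664

G_0=7  [base 2] 2^2 + 2 + 1  →[2↦3]→  3^3 + 3 + 1 = 31  −1 ⇒ G_1=30
G_1=30  [base 3] 3^3 + 3  →[3↦4]→  4^4 + 4 = 260  −1 ⇒ G_2=259
G_2=259  [base 4] 4^4 + 3  →[4↦5]→  5^5 + 3 = 3128  −1 ⇒ G_3=3127
G_3=3127  [base 5] 5^5 + 2  →[5↦6]→  6^6 + 2 = 46658  −1 ⇒ G_4=46657
G_4=46657  [base 6] 6^6 + 1  →[6↦7]→  7^7 + 1 = 823544  −1 ⇒ G_5=823543
G_5=823543  [base 7] 7^7  →[7↦8]→  8^8 = 16777216  −1 ⇒ G_6=16777215
G_6=16777215  [base 8] 7·8^7 + 7·8^6 + 7·8^5 + 7·8^4 + 7·8^3 + 7·8^2 + 7·8 + 7  →[8↦9]→  7·9^7 + 7·9^6 + 7·9^5 + 7·9^4 + 7·9^3 + 7·9^2 + 7·9 + 7 = 37665880  −1 ⇒ G_7=37665879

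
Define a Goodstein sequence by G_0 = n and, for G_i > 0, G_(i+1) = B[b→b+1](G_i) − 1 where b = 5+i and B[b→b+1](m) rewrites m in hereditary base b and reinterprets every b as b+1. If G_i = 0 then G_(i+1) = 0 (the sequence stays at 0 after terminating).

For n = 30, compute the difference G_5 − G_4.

base 5: 30 = 5^2 + 5; at 6: 6^2 + 6 = 42; next = 41
base 6: 41 = 6^2 + 5; at 7: 7^2 + 5 = 54; next = 53
base 7: 53 = 7^2 + 4; at 8: 8^2 + 4 = 68; next = 67
base 8: 67 = 8^2 + 3; at 9: 9^2 + 3 = 84; next = 83
base 9: 83 = 9^2 + 2; at 10: 10^2 + 2 = 102; next = 101

18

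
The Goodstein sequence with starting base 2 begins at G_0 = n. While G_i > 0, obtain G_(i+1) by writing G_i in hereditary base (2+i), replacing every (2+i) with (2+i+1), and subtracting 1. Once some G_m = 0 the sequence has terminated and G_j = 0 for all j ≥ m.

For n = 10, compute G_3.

step 0: 10 = 2^(2 + 1) + 2; sub 3 for 2: 3^(3 + 1) + 3; = 84; G_1 = 84−1 = 83
step 1: 83 = 3^(3 + 1) + 2; sub 4 for 3: 4^(4 + 1) + 2; = 1026; G_2 = 1026−1 = 1025
step 2: 1025 = 4^(4 + 1) + 1; sub 5 for 4: 5^(5 + 1) + 1; = 15626; G_3 = 15626−1 = 15625

15625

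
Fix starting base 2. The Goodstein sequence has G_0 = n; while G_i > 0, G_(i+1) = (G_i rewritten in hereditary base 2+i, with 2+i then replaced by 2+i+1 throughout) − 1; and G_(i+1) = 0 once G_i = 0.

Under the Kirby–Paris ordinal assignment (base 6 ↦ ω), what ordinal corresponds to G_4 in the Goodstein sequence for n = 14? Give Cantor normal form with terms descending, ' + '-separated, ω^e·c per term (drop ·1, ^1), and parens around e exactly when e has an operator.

ω^(ω + 1) + ω^5·5 + ω^4·5 + ω^3·5 + ω^2·5 + ω·5 + 5

(0) 14|_2 = 2^(2 + 1) + 2^2 + 2 ↦ 3^(3 + 1) + 3^3 + 3|_3 = 111 ⇒ 110
(1) 110|_3 = 3^(3 + 1) + 3^3 + 2 ↦ 4^(4 + 1) + 4^4 + 2|_4 = 1282 ⇒ 1281
(2) 1281|_4 = 4^(4 + 1) + 4^4 + 1 ↦ 5^(5 + 1) + 5^5 + 1|_5 = 18751 ⇒ 18750
(3) 18750|_5 = 5^(5 + 1) + 5^5 ↦ 6^(6 + 1) + 6^6|_6 = 326592 ⇒ 326591
(4) 326591|_6 = 6^(6 + 1) + 5·6^5 + 5·6^4 + 5·6^3 + 5·6^2 + 5·6 + 5 ↦ 7^(7 + 1) + 5·7^5 + 5·7^4 + 5·7^3 + 5·7^2 + 5·7 + 5|_7 = 5862841 ⇒ 5862840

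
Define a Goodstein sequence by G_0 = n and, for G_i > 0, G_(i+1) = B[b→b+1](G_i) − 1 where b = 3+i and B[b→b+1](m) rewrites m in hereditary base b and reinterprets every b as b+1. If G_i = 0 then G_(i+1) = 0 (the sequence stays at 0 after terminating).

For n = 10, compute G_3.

27

G_0 = 10. HB_3(10) = 3^2 + 1. Bump = 17. G_1 = 16.
G_1 = 16. HB_4(16) = 4^2. Bump = 25. G_2 = 24.
G_2 = 24. HB_5(24) = 4·5 + 4. Bump = 28. G_3 = 27.
G_3 = 27. HB_6(27) = 4·6 + 3. Bump = 31. G_4 = 30.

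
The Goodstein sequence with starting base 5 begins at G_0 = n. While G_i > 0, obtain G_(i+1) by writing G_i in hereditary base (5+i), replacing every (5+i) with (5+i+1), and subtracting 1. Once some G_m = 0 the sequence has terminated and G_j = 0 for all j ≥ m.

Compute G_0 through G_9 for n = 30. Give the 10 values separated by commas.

30, 41, 53, 67, 83, 101, 121, 143, 153, 163

step 0: 30 = 5^2 + 5; sub 6 for 5: 6^2 + 6; = 42; G_1 = 42−1 = 41
step 1: 41 = 6^2 + 5; sub 7 for 6: 7^2 + 5; = 54; G_2 = 54−1 = 53
step 2: 53 = 7^2 + 4; sub 8 for 7: 8^2 + 4; = 68; G_3 = 68−1 = 67
step 3: 67 = 8^2 + 3; sub 9 for 8: 9^2 + 3; = 84; G_4 = 84−1 = 83
step 4: 83 = 9^2 + 2; sub 10 for 9: 10^2 + 2; = 102; G_5 = 102−1 = 101
step 5: 101 = 10^2 + 1; sub 11 for 10: 11^2 + 1; = 122; G_6 = 122−1 = 121
step 6: 121 = 11^2; sub 12 for 11: 12^2; = 144; G_7 = 144−1 = 143
step 7: 143 = 11·12 + 11; sub 13 for 12: 11·13 + 11; = 154; G_8 = 154−1 = 153
step 8: 153 = 11·13 + 10; sub 14 for 13: 11·14 + 10; = 164; G_9 = 164−1 = 163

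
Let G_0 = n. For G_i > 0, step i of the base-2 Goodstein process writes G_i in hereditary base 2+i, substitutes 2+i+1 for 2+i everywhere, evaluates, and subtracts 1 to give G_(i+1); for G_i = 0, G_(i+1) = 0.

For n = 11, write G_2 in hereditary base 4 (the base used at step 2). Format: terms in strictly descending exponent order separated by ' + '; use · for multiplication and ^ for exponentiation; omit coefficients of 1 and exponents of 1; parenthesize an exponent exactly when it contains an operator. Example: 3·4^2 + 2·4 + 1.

(0) 11|_2 = 2^(2 + 1) + 2 + 1 ↦ 3^(3 + 1) + 3 + 1|_3 = 85 ⇒ 84
(1) 84|_3 = 3^(3 + 1) + 3 ↦ 4^(4 + 1) + 4|_4 = 1028 ⇒ 1027
(2) 1027|_4 = 4^(4 + 1) + 3 ↦ 5^(5 + 1) + 3|_5 = 15628 ⇒ 15627

4^(4 + 1) + 3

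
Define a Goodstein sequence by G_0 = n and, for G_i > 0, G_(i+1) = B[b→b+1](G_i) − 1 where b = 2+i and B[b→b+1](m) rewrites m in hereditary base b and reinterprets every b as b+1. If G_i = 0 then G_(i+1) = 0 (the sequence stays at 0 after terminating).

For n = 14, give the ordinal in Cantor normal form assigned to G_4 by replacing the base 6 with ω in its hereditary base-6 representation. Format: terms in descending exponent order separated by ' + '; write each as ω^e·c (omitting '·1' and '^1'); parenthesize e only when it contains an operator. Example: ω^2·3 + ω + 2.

ω^(ω + 1) + ω^5·5 + ω^4·5 + ω^3·5 + ω^2·5 + ω·5 + 5

14 —HB2→ 2^(2 + 1) + 2^2 + 2 —bump→ 3^(3 + 1) + 3^3 + 3 = 111 —(−1)→ 110
110 —HB3→ 3^(3 + 1) + 3^3 + 2 —bump→ 4^(4 + 1) + 4^4 + 2 = 1282 —(−1)→ 1281
1281 —HB4→ 4^(4 + 1) + 4^4 + 1 —bump→ 5^(5 + 1) + 5^5 + 1 = 18751 —(−1)→ 18750
18750 —HB5→ 5^(5 + 1) + 5^5 —bump→ 6^(6 + 1) + 6^6 = 326592 —(−1)→ 326591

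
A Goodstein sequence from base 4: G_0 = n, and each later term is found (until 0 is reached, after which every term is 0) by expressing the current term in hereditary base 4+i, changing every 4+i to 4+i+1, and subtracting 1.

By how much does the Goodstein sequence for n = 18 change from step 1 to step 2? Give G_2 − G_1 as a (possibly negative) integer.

step 0: 18 = 4^2 + 2; sub 5 for 4: 5^2 + 2; = 27; G_1 = 27−1 = 26
step 1: 26 = 5^2 + 1; sub 6 for 5: 6^2 + 1; = 37; G_2 = 37−1 = 36

10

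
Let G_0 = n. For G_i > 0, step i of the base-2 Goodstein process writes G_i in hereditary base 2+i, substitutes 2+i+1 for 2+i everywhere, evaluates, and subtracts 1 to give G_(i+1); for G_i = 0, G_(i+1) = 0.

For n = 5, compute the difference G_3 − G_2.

212

(0) 5|_2 = 2^2 + 1 ↦ 3^3 + 1|_3 = 28 ⇒ 27
(1) 27|_3 = 3^3 ↦ 4^4|_4 = 256 ⇒ 255
(2) 255|_4 = 3·4^3 + 3·4^2 + 3·4 + 3 ↦ 3·5^3 + 3·5^2 + 3·5 + 3|_5 = 468 ⇒ 467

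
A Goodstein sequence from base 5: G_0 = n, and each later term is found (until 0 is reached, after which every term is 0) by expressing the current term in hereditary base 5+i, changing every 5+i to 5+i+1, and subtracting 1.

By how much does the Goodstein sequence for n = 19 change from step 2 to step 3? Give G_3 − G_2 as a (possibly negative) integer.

2

[0] 19 ≡ 3·5 + 4 (base 5). Lift 6: 22. −1: 21.
[1] 21 ≡ 3·6 + 3 (base 6). Lift 7: 24. −1: 23.
[2] 23 ≡ 3·7 + 2 (base 7). Lift 8: 26. −1: 25.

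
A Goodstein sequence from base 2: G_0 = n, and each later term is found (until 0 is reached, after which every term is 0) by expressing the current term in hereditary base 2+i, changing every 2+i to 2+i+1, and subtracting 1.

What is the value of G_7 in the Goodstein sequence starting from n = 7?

step 0: 7 = 2^2 + 2 + 1; sub 3 for 2: 3^3 + 3 + 1; = 31; G_1 = 31−1 = 30
step 1: 30 = 3^3 + 3; sub 4 for 3: 4^4 + 4; = 260; G_2 = 260−1 = 259
step 2: 259 = 4^4 + 3; sub 5 for 4: 5^5 + 3; = 3128; G_3 = 3128−1 = 3127
step 3: 3127 = 5^5 + 2; sub 6 for 5: 6^6 + 2; = 46658; G_4 = 46658−1 = 46657
step 4: 46657 = 6^6 + 1; sub 7 for 6: 7^7 + 1; = 823544; G_5 = 823544−1 = 823543
step 5: 823543 = 7^7; sub 8 for 7: 8^8; = 16777216; G_6 = 16777216−1 = 16777215
step 6: 16777215 = 7·8^7 + 7·8^6 + 7·8^5 + 7·8^4 + 7·8^3 + 7·8^2 + 7·8 + 7; sub 9 for 8: 7·9^7 + 7·9^6 + 7·9^5 + 7·9^4 + 7·9^3 + 7·9^2 + 7·9 + 7; = 37665880; G_7 = 37665880−1 = 37665879
step 7: 37665879 = 7·9^7 + 7·9^6 + 7·9^5 + 7·9^4 + 7·9^3 + 7·9^2 + 7·9 + 6; sub 10 for 9: 7·10^7 + 7·10^6 + 7·10^5 + 7·10^4 + 7·10^3 + 7·10^2 + 7·10 + 6; = 77777776; G_8 = 77777776−1 = 77777775

37665879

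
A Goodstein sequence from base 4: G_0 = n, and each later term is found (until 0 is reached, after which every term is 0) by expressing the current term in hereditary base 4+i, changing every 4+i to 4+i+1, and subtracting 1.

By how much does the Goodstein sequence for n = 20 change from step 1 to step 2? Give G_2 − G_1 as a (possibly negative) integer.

G_0 = 20. HB_4(20) = 4^2 + 4. Bump = 30. G_1 = 29.
G_1 = 29. HB_5(29) = 5^2 + 4. Bump = 40. G_2 = 39.

10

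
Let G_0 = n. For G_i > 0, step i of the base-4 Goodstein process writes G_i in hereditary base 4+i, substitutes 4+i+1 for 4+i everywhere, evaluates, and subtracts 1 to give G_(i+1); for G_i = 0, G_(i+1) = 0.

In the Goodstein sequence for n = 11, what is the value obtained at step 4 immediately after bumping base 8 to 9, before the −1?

G_0 = 11. HB_4(11) = 2·4 + 3. Bump = 13. G_1 = 12.
G_1 = 12. HB_5(12) = 2·5 + 2. Bump = 14. G_2 = 13.
G_2 = 13. HB_6(13) = 2·6 + 1. Bump = 15. G_3 = 14.
G_3 = 14. HB_7(14) = 2·7. Bump = 16. G_4 = 15.
G_4 = 15. HB_8(15) = 8 + 7. Bump = 16. G_5 = 15.

16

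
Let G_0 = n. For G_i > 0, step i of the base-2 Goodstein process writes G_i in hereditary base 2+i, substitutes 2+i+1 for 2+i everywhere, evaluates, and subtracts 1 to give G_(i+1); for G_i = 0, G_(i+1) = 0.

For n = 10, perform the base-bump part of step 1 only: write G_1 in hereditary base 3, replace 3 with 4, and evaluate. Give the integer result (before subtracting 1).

base 2: 10 = 2^(2 + 1) + 2; at 3: 3^(3 + 1) + 3 = 84; next = 83
base 3: 83 = 3^(3 + 1) + 2; at 4: 4^(4 + 1) + 2 = 1026; next = 1025

1026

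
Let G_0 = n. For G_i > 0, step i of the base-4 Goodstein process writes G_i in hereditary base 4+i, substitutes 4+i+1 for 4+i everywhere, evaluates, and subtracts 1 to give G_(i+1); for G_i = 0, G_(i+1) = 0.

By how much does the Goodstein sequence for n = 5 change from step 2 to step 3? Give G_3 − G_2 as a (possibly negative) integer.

step 0: 5 = 4 + 1; sub 5 for 4: 5 + 1; = 6; G_1 = 6−1 = 5
step 1: 5 = 5; sub 6 for 5: 6; = 6; G_2 = 6−1 = 5
step 2: 5 = 5; sub 7 for 6: 5; = 5; G_3 = 5−1 = 4

-1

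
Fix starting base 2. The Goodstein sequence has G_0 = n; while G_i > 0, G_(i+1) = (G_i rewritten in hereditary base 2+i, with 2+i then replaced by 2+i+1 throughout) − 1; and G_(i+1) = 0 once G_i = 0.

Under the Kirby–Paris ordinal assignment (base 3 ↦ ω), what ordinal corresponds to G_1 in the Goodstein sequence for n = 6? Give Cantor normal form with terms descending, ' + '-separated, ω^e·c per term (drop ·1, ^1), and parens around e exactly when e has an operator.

ω^ω + 2

i=0: 6 = 2^2 + 2 (b=2); 2→3: 3^3 + 3 = 30; 30−1 = 29
i=1: 29 = 3^3 + 2 (b=3); 3→4: 4^4 + 2 = 258; 258−1 = 257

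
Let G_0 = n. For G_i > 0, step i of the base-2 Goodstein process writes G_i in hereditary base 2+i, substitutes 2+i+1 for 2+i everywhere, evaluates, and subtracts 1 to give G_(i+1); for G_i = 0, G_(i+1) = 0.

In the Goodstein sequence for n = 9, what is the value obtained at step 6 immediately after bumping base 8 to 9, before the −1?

base 2: 9 = 2^(2 + 1) + 1; at 3: 3^(3 + 1) + 1 = 82; next = 81
base 3: 81 = 3^(3 + 1); at 4: 4^(4 + 1) = 1024; next = 1023
base 4: 1023 = 3·4^4 + 3·4^3 + 3·4^2 + 3·4 + 3; at 5: 3·5^5 + 3·5^3 + 3·5^2 + 3·5 + 3 = 9843; next = 9842
base 5: 9842 = 3·5^5 + 3·5^3 + 3·5^2 + 3·5 + 2; at 6: 3·6^6 + 3·6^3 + 3·6^2 + 3·6 + 2 = 140744; next = 140743
base 6: 140743 = 3·6^6 + 3·6^3 + 3·6^2 + 3·6 + 1; at 7: 3·7^7 + 3·7^3 + 3·7^2 + 3·7 + 1 = 2471827; next = 2471826
base 7: 2471826 = 3·7^7 + 3·7^3 + 3·7^2 + 3·7; at 8: 3·8^8 + 3·8^3 + 3·8^2 + 3·8 = 50333400; next = 50333399

1162263922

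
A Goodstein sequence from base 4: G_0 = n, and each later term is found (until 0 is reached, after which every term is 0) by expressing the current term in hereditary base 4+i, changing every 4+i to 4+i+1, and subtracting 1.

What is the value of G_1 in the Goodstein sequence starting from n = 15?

17

i=0: 15 = 3·4 + 3 (b=4); 4→5: 3·5 + 3 = 18; 18−1 = 17
i=1: 17 = 3·5 + 2 (b=5); 5→6: 3·6 + 2 = 20; 20−1 = 19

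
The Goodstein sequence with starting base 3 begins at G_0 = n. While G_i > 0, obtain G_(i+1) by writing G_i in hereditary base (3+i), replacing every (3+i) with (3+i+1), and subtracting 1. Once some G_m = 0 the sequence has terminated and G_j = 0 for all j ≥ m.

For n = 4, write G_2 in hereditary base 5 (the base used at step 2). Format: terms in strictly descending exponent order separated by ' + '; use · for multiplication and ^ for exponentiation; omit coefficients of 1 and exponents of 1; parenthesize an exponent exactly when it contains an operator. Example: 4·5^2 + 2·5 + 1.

4

G_0=4  [base 3] 3 + 1  →[3↦4]→  4 + 1 = 5  −1 ⇒ G_1=4
G_1=4  [base 4] 4  →[4↦5]→  5 = 5  −1 ⇒ G_2=4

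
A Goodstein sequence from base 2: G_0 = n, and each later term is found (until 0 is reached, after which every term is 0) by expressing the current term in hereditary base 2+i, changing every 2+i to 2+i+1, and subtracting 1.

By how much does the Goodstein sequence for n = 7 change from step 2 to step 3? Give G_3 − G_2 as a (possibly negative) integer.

[0] 7 ≡ 2^2 + 2 + 1 (base 2). Lift 3: 31. −1: 30.
[1] 30 ≡ 3^3 + 3 (base 3). Lift 4: 260. −1: 259.
[2] 259 ≡ 4^4 + 3 (base 4). Lift 5: 3128. −1: 3127.

2868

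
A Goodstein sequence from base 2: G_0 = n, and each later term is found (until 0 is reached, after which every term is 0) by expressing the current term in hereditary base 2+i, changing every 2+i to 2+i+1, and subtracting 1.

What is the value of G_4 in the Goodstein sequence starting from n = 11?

279937

11 —HB2→ 2^(2 + 1) + 2 + 1 —bump→ 3^(3 + 1) + 3 + 1 = 85 —(−1)→ 84
84 —HB3→ 3^(3 + 1) + 3 —bump→ 4^(4 + 1) + 4 = 1028 —(−1)→ 1027
1027 —HB4→ 4^(4 + 1) + 3 —bump→ 5^(5 + 1) + 3 = 15628 —(−1)→ 15627
15627 —HB5→ 5^(5 + 1) + 2 —bump→ 6^(6 + 1) + 2 = 279938 —(−1)→ 279937
279937 —HB6→ 6^(6 + 1) + 1 —bump→ 7^(7 + 1) + 1 = 5764802 —(−1)→ 5764801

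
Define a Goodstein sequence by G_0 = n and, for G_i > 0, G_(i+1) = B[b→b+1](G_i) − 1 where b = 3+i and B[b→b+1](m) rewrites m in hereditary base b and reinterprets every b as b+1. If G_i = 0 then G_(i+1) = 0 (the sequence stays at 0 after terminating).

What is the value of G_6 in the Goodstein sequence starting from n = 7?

9

(0) 7|_3 = 2·3 + 1 ↦ 2·4 + 1|_4 = 9 ⇒ 8
(1) 8|_4 = 2·4 ↦ 2·5|_5 = 10 ⇒ 9
(2) 9|_5 = 5 + 4 ↦ 6 + 4|_6 = 10 ⇒ 9
(3) 9|_6 = 6 + 3 ↦ 7 + 3|_7 = 10 ⇒ 9
(4) 9|_7 = 7 + 2 ↦ 8 + 2|_8 = 10 ⇒ 9
(5) 9|_8 = 8 + 1 ↦ 9 + 1|_9 = 10 ⇒ 9
(6) 9|_9 = 9 ↦ 10|_10 = 10 ⇒ 9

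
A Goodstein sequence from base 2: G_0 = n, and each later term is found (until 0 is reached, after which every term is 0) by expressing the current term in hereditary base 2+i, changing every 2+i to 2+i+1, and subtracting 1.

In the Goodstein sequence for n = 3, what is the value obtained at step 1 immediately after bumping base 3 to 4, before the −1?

step 0: 3 = 2 + 1; sub 3 for 2: 3 + 1; = 4; G_1 = 4−1 = 3
step 1: 3 = 3; sub 4 for 3: 4; = 4; G_2 = 4−1 = 3

4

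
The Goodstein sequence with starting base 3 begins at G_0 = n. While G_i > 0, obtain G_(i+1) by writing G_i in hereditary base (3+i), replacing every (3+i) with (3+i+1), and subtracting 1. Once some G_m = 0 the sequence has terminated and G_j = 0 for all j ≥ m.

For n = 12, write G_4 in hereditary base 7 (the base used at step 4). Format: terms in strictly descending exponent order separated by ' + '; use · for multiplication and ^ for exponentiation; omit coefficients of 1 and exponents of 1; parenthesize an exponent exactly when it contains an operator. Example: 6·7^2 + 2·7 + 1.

i=0: 12 = 3^2 + 3 (b=3); 3→4: 4^2 + 4 = 20; 20−1 = 19
i=1: 19 = 4^2 + 3 (b=4); 4→5: 5^2 + 3 = 28; 28−1 = 27
i=2: 27 = 5^2 + 2 (b=5); 5→6: 6^2 + 2 = 38; 38−1 = 37
i=3: 37 = 6^2 + 1 (b=6); 6→7: 7^2 + 1 = 50; 50−1 = 49

7^2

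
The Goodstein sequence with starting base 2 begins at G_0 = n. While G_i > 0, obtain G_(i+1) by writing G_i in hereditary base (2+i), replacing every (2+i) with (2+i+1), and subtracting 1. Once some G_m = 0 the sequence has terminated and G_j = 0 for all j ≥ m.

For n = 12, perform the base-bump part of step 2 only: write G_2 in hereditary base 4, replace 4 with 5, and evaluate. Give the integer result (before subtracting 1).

G_0 = 12. HB_2(12) = 2^(2 + 1) + 2^2. Bump = 108. G_1 = 107.
G_1 = 107. HB_3(107) = 3^(3 + 1) + 2·3^2 + 2·3 + 2. Bump = 1066. G_2 = 1065.

15686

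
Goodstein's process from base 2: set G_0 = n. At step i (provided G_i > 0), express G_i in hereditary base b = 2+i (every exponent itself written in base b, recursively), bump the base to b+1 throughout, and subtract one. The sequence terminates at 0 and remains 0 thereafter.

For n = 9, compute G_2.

1023

step 0: 9 = 2^(2 + 1) + 1; sub 3 for 2: 3^(3 + 1) + 1; = 82; G_1 = 82−1 = 81
step 1: 81 = 3^(3 + 1); sub 4 for 3: 4^(4 + 1); = 1024; G_2 = 1024−1 = 1023
step 2: 1023 = 3·4^4 + 3·4^3 + 3·4^2 + 3·4 + 3; sub 5 for 4: 3·5^5 + 3·5^3 + 3·5^2 + 3·5 + 3; = 9843; G_3 = 9843−1 = 9842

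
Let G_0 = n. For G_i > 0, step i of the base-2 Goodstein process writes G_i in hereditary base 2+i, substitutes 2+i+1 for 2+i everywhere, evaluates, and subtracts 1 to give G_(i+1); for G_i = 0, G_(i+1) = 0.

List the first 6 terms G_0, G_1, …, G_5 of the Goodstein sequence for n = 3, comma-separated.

3, 3, 3, 2, 1, 0

base 2: 3 = 2 + 1; at 3: 3 + 1 = 4; next = 3
base 3: 3 = 3; at 4: 4 = 4; next = 3
base 4: 3 = 3; at 5: 3 = 3; next = 2
base 5: 2 = 2; at 6: 2 = 2; next = 1
base 6: 1 = 1; at 7: 1 = 1; next = 0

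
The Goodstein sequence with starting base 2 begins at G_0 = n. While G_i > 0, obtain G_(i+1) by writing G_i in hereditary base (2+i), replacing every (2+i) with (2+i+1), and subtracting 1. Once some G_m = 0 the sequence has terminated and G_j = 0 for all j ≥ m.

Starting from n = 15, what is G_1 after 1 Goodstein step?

111

(0) 15|_2 = 2^(2 + 1) + 2^2 + 2 + 1 ↦ 3^(3 + 1) + 3^3 + 3 + 1|_3 = 112 ⇒ 111
(1) 111|_3 = 3^(3 + 1) + 3^3 + 3 ↦ 4^(4 + 1) + 4^4 + 4|_4 = 1284 ⇒ 1283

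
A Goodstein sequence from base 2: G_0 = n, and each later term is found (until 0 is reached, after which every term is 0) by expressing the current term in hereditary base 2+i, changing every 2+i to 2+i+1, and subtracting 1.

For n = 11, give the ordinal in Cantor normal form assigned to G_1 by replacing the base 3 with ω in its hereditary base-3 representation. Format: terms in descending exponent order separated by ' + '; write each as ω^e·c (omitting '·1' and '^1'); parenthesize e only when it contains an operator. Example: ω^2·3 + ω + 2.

ω^(ω + 1) + ω

11 —HB2→ 2^(2 + 1) + 2 + 1 —bump→ 3^(3 + 1) + 3 + 1 = 85 —(−1)→ 84
84 —HB3→ 3^(3 + 1) + 3 —bump→ 4^(4 + 1) + 4 = 1028 —(−1)→ 1027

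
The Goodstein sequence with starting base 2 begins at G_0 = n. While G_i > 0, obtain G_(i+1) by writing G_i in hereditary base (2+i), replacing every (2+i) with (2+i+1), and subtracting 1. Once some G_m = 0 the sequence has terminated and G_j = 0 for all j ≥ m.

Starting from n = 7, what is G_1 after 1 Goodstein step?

G_0=7  [base 2] 2^2 + 2 + 1  →[2↦3]→  3^3 + 3 + 1 = 31  −1 ⇒ G_1=30
G_1=30  [base 3] 3^3 + 3  →[3↦4]→  4^4 + 4 = 260  −1 ⇒ G_2=259

30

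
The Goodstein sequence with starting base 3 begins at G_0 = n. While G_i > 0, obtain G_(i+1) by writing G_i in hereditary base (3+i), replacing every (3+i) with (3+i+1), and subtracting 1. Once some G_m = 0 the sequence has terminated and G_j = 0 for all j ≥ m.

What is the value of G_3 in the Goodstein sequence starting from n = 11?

35

step 0: 11 = 3^2 + 2; sub 4 for 3: 4^2 + 2; = 18; G_1 = 18−1 = 17
step 1: 17 = 4^2 + 1; sub 5 for 4: 5^2 + 1; = 26; G_2 = 26−1 = 25
step 2: 25 = 5^2; sub 6 for 5: 6^2; = 36; G_3 = 36−1 = 35
step 3: 35 = 5·6 + 5; sub 7 for 6: 5·7 + 5; = 40; G_4 = 40−1 = 39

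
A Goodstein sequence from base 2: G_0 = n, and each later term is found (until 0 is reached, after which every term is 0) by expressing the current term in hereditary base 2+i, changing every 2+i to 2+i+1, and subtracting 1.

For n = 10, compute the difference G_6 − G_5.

79857569

G_0=10  [base 2] 2^(2 + 1) + 2  →[2↦3]→  3^(3 + 1) + 3 = 84  −1 ⇒ G_1=83
G_1=83  [base 3] 3^(3 + 1) + 2  →[3↦4]→  4^(4 + 1) + 2 = 1026  −1 ⇒ G_2=1025
G_2=1025  [base 4] 4^(4 + 1) + 1  →[4↦5]→  5^(5 + 1) + 1 = 15626  −1 ⇒ G_3=15625
G_3=15625  [base 5] 5^(5 + 1)  →[5↦6]→  6^(6 + 1) = 279936  −1 ⇒ G_4=279935
G_4=279935  [base 6] 5·6^6 + 5·6^5 + 5·6^4 + 5·6^3 + 5·6^2 + 5·6 + 5  →[6↦7]→  5·7^7 + 5·7^5 + 5·7^4 + 5·7^3 + 5·7^2 + 5·7 + 5 = 4215755  −1 ⇒ G_5=4215754
G_5=4215754  [base 7] 5·7^7 + 5·7^5 + 5·7^4 + 5·7^3 + 5·7^2 + 5·7 + 4  →[7↦8]→  5·8^8 + 5·8^5 + 5·8^4 + 5·8^3 + 5·8^2 + 5·8 + 4 = 84073324  −1 ⇒ G_6=84073323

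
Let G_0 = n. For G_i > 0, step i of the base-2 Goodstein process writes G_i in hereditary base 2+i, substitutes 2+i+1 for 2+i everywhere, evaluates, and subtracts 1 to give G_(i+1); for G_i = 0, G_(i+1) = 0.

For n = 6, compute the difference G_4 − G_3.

43530

G_0 = 6. HB_2(6) = 2^2 + 2. Bump = 30. G_1 = 29.
G_1 = 29. HB_3(29) = 3^3 + 2. Bump = 258. G_2 = 257.
G_2 = 257. HB_4(257) = 4^4 + 1. Bump = 3126. G_3 = 3125.
G_3 = 3125. HB_5(3125) = 5^5. Bump = 46656. G_4 = 46655.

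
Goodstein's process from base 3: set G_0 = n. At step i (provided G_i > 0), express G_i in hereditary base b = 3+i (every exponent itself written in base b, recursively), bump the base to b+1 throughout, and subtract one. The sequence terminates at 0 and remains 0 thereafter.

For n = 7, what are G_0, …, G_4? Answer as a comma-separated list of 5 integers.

7, 8, 9, 9, 9

step 0: 7 = 2·3 + 1; sub 4 for 3: 2·4 + 1; = 9; G_1 = 9−1 = 8
step 1: 8 = 2·4; sub 5 for 4: 2·5; = 10; G_2 = 10−1 = 9
step 2: 9 = 5 + 4; sub 6 for 5: 6 + 4; = 10; G_3 = 10−1 = 9
step 3: 9 = 6 + 3; sub 7 for 6: 7 + 3; = 10; G_4 = 10−1 = 9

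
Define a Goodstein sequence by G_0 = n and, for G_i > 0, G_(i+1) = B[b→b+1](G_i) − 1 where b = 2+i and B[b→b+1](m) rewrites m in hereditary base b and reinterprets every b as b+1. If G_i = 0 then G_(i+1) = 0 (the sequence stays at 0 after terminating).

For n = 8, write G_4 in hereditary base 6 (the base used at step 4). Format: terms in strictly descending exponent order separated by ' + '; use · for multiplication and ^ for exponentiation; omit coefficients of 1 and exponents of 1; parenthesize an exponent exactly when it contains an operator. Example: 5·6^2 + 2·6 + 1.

2·6^6 + 2·6^2 + 6 + 5

8 —HB2→ 2^(2 + 1) —bump→ 3^(3 + 1) = 81 —(−1)→ 80
80 —HB3→ 2·3^3 + 2·3^2 + 2·3 + 2 —bump→ 2·4^4 + 2·4^2 + 2·4 + 2 = 554 —(−1)→ 553
553 —HB4→ 2·4^4 + 2·4^2 + 2·4 + 1 —bump→ 2·5^5 + 2·5^2 + 2·5 + 1 = 6311 —(−1)→ 6310
6310 —HB5→ 2·5^5 + 2·5^2 + 2·5 —bump→ 2·6^6 + 2·6^2 + 2·6 = 93396 —(−1)→ 93395
93395 —HB6→ 2·6^6 + 2·6^2 + 6 + 5 —bump→ 2·7^7 + 2·7^2 + 7 + 5 = 1647196 —(−1)→ 1647195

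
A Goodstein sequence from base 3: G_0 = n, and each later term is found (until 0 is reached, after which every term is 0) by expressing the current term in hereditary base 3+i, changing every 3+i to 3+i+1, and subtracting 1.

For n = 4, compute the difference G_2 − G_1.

step 0: 4 = 3 + 1; sub 4 for 3: 4 + 1; = 5; G_1 = 5−1 = 4
step 1: 4 = 4; sub 5 for 4: 5; = 5; G_2 = 5−1 = 4

0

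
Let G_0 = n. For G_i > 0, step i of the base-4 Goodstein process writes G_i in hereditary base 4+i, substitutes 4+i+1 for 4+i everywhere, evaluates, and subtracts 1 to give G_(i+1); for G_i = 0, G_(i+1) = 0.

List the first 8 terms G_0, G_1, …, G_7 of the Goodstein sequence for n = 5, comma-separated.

5, 5, 5, 4, 3, 2, 1, 0

G_0=5  [base 4] 4 + 1  →[4↦5]→  5 + 1 = 6  −1 ⇒ G_1=5
G_1=5  [base 5] 5  →[5↦6]→  6 = 6  −1 ⇒ G_2=5
G_2=5  [base 6] 5  →[6↦7]→  5 = 5  −1 ⇒ G_3=4
G_3=4  [base 7] 4  →[7↦8]→  4 = 4  −1 ⇒ G_4=3
G_4=3  [base 8] 3  →[8↦9]→  3 = 3  −1 ⇒ G_5=2
G_5=2  [base 9] 2  →[9↦10]→  2 = 2  −1 ⇒ G_6=1
G_6=1  [base 10] 1  →[10↦11]→  1 = 1  −1 ⇒ G_7=0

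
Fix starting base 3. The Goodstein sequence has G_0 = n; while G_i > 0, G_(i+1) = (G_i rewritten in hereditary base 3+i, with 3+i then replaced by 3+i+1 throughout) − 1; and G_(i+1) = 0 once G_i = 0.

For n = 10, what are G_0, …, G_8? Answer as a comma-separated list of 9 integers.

10, 16, 24, 27, 30, 33, 36, 39, 41

(0) 10|_3 = 3^2 + 1 ↦ 4^2 + 1|_4 = 17 ⇒ 16
(1) 16|_4 = 4^2 ↦ 5^2|_5 = 25 ⇒ 24
(2) 24|_5 = 4·5 + 4 ↦ 4·6 + 4|_6 = 28 ⇒ 27
(3) 27|_6 = 4·6 + 3 ↦ 4·7 + 3|_7 = 31 ⇒ 30
(4) 30|_7 = 4·7 + 2 ↦ 4·8 + 2|_8 = 34 ⇒ 33
(5) 33|_8 = 4·8 + 1 ↦ 4·9 + 1|_9 = 37 ⇒ 36
(6) 36|_9 = 4·9 ↦ 4·10|_10 = 40 ⇒ 39
(7) 39|_10 = 3·10 + 9 ↦ 3·11 + 9|_11 = 42 ⇒ 41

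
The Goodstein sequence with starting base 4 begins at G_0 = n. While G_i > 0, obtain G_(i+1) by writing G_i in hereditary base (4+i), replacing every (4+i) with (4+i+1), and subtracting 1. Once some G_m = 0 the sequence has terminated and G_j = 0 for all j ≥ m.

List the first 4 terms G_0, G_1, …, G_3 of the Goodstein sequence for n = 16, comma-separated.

(0) 16|_4 = 4^2 ↦ 5^2|_5 = 25 ⇒ 24
(1) 24|_5 = 4·5 + 4 ↦ 4·6 + 4|_6 = 28 ⇒ 27
(2) 27|_6 = 4·6 + 3 ↦ 4·7 + 3|_7 = 31 ⇒ 30

16, 24, 27, 30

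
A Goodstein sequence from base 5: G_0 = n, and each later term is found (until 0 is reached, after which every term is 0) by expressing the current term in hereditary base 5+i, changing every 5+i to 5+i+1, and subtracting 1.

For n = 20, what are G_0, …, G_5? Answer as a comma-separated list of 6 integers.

(0) 20|_5 = 4·5 ↦ 4·6|_6 = 24 ⇒ 23
(1) 23|_6 = 3·6 + 5 ↦ 3·7 + 5|_7 = 26 ⇒ 25
(2) 25|_7 = 3·7 + 4 ↦ 3·8 + 4|_8 = 28 ⇒ 27
(3) 27|_8 = 3·8 + 3 ↦ 3·9 + 3|_9 = 30 ⇒ 29
(4) 29|_9 = 3·9 + 2 ↦ 3·10 + 2|_10 = 32 ⇒ 31

20, 23, 25, 27, 29, 31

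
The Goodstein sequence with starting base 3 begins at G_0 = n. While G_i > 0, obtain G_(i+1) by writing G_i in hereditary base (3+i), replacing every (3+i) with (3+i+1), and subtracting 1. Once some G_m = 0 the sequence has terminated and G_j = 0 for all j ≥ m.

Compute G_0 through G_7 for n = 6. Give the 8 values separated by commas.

base 3: 6 = 2·3; at 4: 2·4 = 8; next = 7
base 4: 7 = 4 + 3; at 5: 5 + 3 = 8; next = 7
base 5: 7 = 5 + 2; at 6: 6 + 2 = 8; next = 7
base 6: 7 = 6 + 1; at 7: 7 + 1 = 8; next = 7
base 7: 7 = 7; at 8: 8 = 8; next = 7
base 8: 7 = 7; at 9: 7 = 7; next = 6
base 9: 6 = 6; at 10: 6 = 6; next = 5

6, 7, 7, 7, 7, 7, 6, 5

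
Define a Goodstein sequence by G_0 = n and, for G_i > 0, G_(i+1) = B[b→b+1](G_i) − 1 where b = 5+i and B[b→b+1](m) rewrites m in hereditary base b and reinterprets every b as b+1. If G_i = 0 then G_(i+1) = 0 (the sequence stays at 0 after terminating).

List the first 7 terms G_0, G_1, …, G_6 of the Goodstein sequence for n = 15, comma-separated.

15, 17, 18, 19, 20, 21, 22

G_0=15  [base 5] 3·5  →[5↦6]→  3·6 = 18  −1 ⇒ G_1=17
G_1=17  [base 6] 2·6 + 5  →[6↦7]→  2·7 + 5 = 19  −1 ⇒ G_2=18
G_2=18  [base 7] 2·7 + 4  →[7↦8]→  2·8 + 4 = 20  −1 ⇒ G_3=19
G_3=19  [base 8] 2·8 + 3  →[8↦9]→  2·9 + 3 = 21  −1 ⇒ G_4=20
G_4=20  [base 9] 2·9 + 2  →[9↦10]→  2·10 + 2 = 22  −1 ⇒ G_5=21
G_5=21  [base 10] 2·10 + 1  →[10↦11]→  2·11 + 1 = 23  −1 ⇒ G_6=22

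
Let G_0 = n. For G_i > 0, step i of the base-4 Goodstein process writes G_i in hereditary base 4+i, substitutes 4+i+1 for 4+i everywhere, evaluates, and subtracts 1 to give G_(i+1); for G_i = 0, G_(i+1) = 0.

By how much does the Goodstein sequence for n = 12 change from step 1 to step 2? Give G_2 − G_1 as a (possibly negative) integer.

1

i=0: 12 = 3·4 (b=4); 4→5: 3·5 = 15; 15−1 = 14
i=1: 14 = 2·5 + 4 (b=5); 5→6: 2·6 + 4 = 16; 16−1 = 15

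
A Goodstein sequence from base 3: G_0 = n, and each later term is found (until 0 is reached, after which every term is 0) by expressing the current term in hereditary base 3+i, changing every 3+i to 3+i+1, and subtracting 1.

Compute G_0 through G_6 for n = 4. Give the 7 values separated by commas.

4, 4, 4, 3, 2, 1, 0

(0) 4|_3 = 3 + 1 ↦ 4 + 1|_4 = 5 ⇒ 4
(1) 4|_4 = 4 ↦ 5|_5 = 5 ⇒ 4
(2) 4|_5 = 4 ↦ 4|_6 = 4 ⇒ 3
(3) 3|_6 = 3 ↦ 3|_7 = 3 ⇒ 2
(4) 2|_7 = 2 ↦ 2|_8 = 2 ⇒ 1
(5) 1|_8 = 1 ↦ 1|_9 = 1 ⇒ 0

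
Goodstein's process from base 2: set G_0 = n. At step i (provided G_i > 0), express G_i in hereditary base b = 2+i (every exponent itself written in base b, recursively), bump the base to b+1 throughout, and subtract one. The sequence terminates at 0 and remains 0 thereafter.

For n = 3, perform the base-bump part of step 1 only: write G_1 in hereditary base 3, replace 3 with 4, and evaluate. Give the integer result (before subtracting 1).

4

step 0: 3 = 2 + 1; sub 3 for 2: 3 + 1; = 4; G_1 = 4−1 = 3
step 1: 3 = 3; sub 4 for 3: 4; = 4; G_2 = 4−1 = 3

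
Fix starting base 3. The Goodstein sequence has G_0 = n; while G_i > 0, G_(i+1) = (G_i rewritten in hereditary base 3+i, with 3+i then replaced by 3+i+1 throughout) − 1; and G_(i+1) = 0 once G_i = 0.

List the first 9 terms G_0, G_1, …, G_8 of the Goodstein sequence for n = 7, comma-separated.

base 3: 7 = 2·3 + 1; at 4: 2·4 + 1 = 9; next = 8
base 4: 8 = 2·4; at 5: 2·5 = 10; next = 9
base 5: 9 = 5 + 4; at 6: 6 + 4 = 10; next = 9
base 6: 9 = 6 + 3; at 7: 7 + 3 = 10; next = 9
base 7: 9 = 7 + 2; at 8: 8 + 2 = 10; next = 9
base 8: 9 = 8 + 1; at 9: 9 + 1 = 10; next = 9
base 9: 9 = 9; at 10: 10 = 10; next = 9
base 10: 9 = 9; at 11: 9 = 9; next = 8

7, 8, 9, 9, 9, 9, 9, 9, 8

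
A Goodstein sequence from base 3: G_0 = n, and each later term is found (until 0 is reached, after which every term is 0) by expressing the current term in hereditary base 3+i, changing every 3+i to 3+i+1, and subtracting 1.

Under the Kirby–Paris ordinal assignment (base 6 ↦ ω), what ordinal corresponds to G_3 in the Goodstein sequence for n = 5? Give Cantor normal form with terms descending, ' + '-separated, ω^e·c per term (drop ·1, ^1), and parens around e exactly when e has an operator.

5

step 0: 5 = 3 + 2; sub 4 for 3: 4 + 2; = 6; G_1 = 6−1 = 5
step 1: 5 = 4 + 1; sub 5 for 4: 5 + 1; = 6; G_2 = 6−1 = 5
step 2: 5 = 5; sub 6 for 5: 6; = 6; G_3 = 6−1 = 5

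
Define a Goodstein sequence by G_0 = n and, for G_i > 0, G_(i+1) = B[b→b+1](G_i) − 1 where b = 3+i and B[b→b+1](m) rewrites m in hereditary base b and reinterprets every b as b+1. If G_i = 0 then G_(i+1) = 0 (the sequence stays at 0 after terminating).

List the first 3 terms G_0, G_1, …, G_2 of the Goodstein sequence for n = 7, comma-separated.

7, 8, 9

(0) 7|_3 = 2·3 + 1 ↦ 2·4 + 1|_4 = 9 ⇒ 8
(1) 8|_4 = 2·4 ↦ 2·5|_5 = 10 ⇒ 9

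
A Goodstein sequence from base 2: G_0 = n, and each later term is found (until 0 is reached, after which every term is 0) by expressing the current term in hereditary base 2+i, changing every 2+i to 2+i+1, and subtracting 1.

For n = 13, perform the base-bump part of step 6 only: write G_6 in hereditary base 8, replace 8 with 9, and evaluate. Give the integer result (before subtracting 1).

3486786856

G_0=13  [base 2] 2^(2 + 1) + 2^2 + 1  →[2↦3]→  3^(3 + 1) + 3^3 + 1 = 109  −1 ⇒ G_1=108
G_1=108  [base 3] 3^(3 + 1) + 3^3  →[3↦4]→  4^(4 + 1) + 4^4 = 1280  −1 ⇒ G_2=1279
G_2=1279  [base 4] 4^(4 + 1) + 3·4^3 + 3·4^2 + 3·4 + 3  →[4↦5]→  5^(5 + 1) + 3·5^3 + 3·5^2 + 3·5 + 3 = 16093  −1 ⇒ G_3=16092
G_3=16092  [base 5] 5^(5 + 1) + 3·5^3 + 3·5^2 + 3·5 + 2  →[5↦6]→  6^(6 + 1) + 3·6^3 + 3·6^2 + 3·6 + 2 = 280712  −1 ⇒ G_4=280711
G_4=280711  [base 6] 6^(6 + 1) + 3·6^3 + 3·6^2 + 3·6 + 1  →[6↦7]→  7^(7 + 1) + 3·7^3 + 3·7^2 + 3·7 + 1 = 5765999  −1 ⇒ G_5=5765998
G_5=5765998  [base 7] 7^(7 + 1) + 3·7^3 + 3·7^2 + 3·7  →[7↦8]→  8^(8 + 1) + 3·8^3 + 3·8^2 + 3·8 = 134219480  −1 ⇒ G_6=134219479
G_6=134219479  [base 8] 8^(8 + 1) + 3·8^3 + 3·8^2 + 2·8 + 7  →[8↦9]→  9^(9 + 1) + 3·9^3 + 3·9^2 + 2·9 + 7 = 3486786856  −1 ⇒ G_7=3486786855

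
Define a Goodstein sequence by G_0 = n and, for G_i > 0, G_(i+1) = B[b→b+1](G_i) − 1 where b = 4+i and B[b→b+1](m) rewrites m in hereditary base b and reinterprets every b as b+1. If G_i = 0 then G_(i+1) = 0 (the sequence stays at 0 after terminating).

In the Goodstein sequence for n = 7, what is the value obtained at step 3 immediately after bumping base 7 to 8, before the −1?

8

base 4: 7 = 4 + 3; at 5: 5 + 3 = 8; next = 7
base 5: 7 = 5 + 2; at 6: 6 + 2 = 8; next = 7
base 6: 7 = 6 + 1; at 7: 7 + 1 = 8; next = 7
base 7: 7 = 7; at 8: 8 = 8; next = 7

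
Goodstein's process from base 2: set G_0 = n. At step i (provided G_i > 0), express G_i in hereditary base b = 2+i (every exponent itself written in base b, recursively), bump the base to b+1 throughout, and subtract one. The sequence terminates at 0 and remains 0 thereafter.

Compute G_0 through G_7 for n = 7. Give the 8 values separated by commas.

7, 30, 259, 3127, 46657, 823543, 16777215, 37665879

G_0=7  [base 2] 2^2 + 2 + 1  →[2↦3]→  3^3 + 3 + 1 = 31  −1 ⇒ G_1=30
G_1=30  [base 3] 3^3 + 3  →[3↦4]→  4^4 + 4 = 260  −1 ⇒ G_2=259
G_2=259  [base 4] 4^4 + 3  →[4↦5]→  5^5 + 3 = 3128  −1 ⇒ G_3=3127
G_3=3127  [base 5] 5^5 + 2  →[5↦6]→  6^6 + 2 = 46658  −1 ⇒ G_4=46657
G_4=46657  [base 6] 6^6 + 1  →[6↦7]→  7^7 + 1 = 823544  −1 ⇒ G_5=823543
G_5=823543  [base 7] 7^7  →[7↦8]→  8^8 = 16777216  −1 ⇒ G_6=16777215
G_6=16777215  [base 8] 7·8^7 + 7·8^6 + 7·8^5 + 7·8^4 + 7·8^3 + 7·8^2 + 7·8 + 7  →[8↦9]→  7·9^7 + 7·9^6 + 7·9^5 + 7·9^4 + 7·9^3 + 7·9^2 + 7·9 + 7 = 37665880  −1 ⇒ G_7=37665879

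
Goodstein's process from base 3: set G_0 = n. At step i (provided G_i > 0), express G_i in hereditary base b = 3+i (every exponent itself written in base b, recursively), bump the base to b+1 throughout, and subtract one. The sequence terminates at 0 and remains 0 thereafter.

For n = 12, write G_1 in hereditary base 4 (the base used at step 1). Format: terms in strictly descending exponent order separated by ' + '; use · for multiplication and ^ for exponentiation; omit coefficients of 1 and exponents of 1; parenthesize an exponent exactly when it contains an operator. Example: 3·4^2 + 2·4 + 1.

base 3: 12 = 3^2 + 3; at 4: 4^2 + 4 = 20; next = 19
base 4: 19 = 4^2 + 3; at 5: 5^2 + 3 = 28; next = 27

4^2 + 3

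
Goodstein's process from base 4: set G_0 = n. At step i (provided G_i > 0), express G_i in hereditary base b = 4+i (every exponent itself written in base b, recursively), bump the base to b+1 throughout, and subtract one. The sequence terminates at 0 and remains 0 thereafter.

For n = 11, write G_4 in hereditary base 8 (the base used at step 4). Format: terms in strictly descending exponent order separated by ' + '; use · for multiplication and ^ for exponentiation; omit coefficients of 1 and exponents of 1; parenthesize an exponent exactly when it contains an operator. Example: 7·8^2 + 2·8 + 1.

G_0 = 11. HB_4(11) = 2·4 + 3. Bump = 13. G_1 = 12.
G_1 = 12. HB_5(12) = 2·5 + 2. Bump = 14. G_2 = 13.
G_2 = 13. HB_6(13) = 2·6 + 1. Bump = 15. G_3 = 14.
G_3 = 14. HB_7(14) = 2·7. Bump = 16. G_4 = 15.
G_4 = 15. HB_8(15) = 8 + 7. Bump = 16. G_5 = 15.

8 + 7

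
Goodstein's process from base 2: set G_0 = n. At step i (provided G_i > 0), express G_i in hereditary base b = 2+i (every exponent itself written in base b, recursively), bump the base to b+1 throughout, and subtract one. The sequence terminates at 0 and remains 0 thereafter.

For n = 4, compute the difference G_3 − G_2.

19

G_0 = 4. HB_2(4) = 2^2. Bump = 27. G_1 = 26.
G_1 = 26. HB_3(26) = 2·3^2 + 2·3 + 2. Bump = 42. G_2 = 41.
G_2 = 41. HB_4(41) = 2·4^2 + 2·4 + 1. Bump = 61. G_3 = 60.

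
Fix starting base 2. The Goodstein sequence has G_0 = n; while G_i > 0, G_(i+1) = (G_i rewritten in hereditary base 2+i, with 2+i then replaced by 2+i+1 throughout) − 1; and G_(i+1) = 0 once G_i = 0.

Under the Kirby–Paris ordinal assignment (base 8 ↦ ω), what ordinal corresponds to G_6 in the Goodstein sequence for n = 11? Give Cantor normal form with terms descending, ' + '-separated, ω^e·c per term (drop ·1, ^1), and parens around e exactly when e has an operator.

ω^ω·7 + ω^7·7 + ω^6·7 + ω^5·7 + ω^4·7 + ω^3·7 + ω^2·7 + ω·7 + 7

[0] 11 ≡ 2^(2 + 1) + 2 + 1 (base 2). Lift 3: 85. −1: 84.
[1] 84 ≡ 3^(3 + 1) + 3 (base 3). Lift 4: 1028. −1: 1027.
[2] 1027 ≡ 4^(4 + 1) + 3 (base 4). Lift 5: 15628. −1: 15627.
[3] 15627 ≡ 5^(5 + 1) + 2 (base 5). Lift 6: 279938. −1: 279937.
[4] 279937 ≡ 6^(6 + 1) + 1 (base 6). Lift 7: 5764802. −1: 5764801.
[5] 5764801 ≡ 7^(7 + 1) (base 7). Lift 8: 134217728. −1: 134217727.
[6] 134217727 ≡ 7·8^8 + 7·8^7 + 7·8^6 + 7·8^5 + 7·8^4 + 7·8^3 + 7·8^2 + 7·8 + 7 (base 8). Lift 9: 2749609303. −1: 2749609302.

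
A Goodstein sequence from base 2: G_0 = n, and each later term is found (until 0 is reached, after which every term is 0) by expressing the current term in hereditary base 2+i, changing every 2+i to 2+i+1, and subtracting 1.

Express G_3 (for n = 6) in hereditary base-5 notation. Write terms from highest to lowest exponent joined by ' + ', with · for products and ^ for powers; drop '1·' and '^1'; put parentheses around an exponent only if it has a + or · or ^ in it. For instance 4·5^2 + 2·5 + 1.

5^5

base 2: 6 = 2^2 + 2; at 3: 3^3 + 3 = 30; next = 29
base 3: 29 = 3^3 + 2; at 4: 4^4 + 2 = 258; next = 257
base 4: 257 = 4^4 + 1; at 5: 5^5 + 1 = 3126; next = 3125
base 5: 3125 = 5^5; at 6: 6^6 = 46656; next = 46655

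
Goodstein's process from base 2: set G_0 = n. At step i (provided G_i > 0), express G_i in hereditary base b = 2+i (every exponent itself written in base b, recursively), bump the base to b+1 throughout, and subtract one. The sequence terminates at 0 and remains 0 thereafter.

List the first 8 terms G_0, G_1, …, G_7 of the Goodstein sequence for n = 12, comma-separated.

12, 107, 1065, 15685, 280019, 5764910, 134217867, 3486784574

i=0: 12 = 2^(2 + 1) + 2^2 (b=2); 2→3: 3^(3 + 1) + 3^3 = 108; 108−1 = 107
i=1: 107 = 3^(3 + 1) + 2·3^2 + 2·3 + 2 (b=3); 3→4: 4^(4 + 1) + 2·4^2 + 2·4 + 2 = 1066; 1066−1 = 1065
i=2: 1065 = 4^(4 + 1) + 2·4^2 + 2·4 + 1 (b=4); 4→5: 5^(5 + 1) + 2·5^2 + 2·5 + 1 = 15686; 15686−1 = 15685
i=3: 15685 = 5^(5 + 1) + 2·5^2 + 2·5 (b=5); 5→6: 6^(6 + 1) + 2·6^2 + 2·6 = 280020; 280020−1 = 280019
i=4: 280019 = 6^(6 + 1) + 2·6^2 + 6 + 5 (b=6); 6→7: 7^(7 + 1) + 2·7^2 + 7 + 5 = 5764911; 5764911−1 = 5764910
i=5: 5764910 = 7^(7 + 1) + 2·7^2 + 7 + 4 (b=7); 7→8: 8^(8 + 1) + 2·8^2 + 8 + 4 = 134217868; 134217868−1 = 134217867
i=6: 134217867 = 8^(8 + 1) + 2·8^2 + 8 + 3 (b=8); 8→9: 9^(9 + 1) + 2·9^2 + 9 + 3 = 3486784575; 3486784575−1 = 3486784574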